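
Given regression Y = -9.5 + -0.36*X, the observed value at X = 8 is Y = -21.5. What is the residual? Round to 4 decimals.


Fitted value at X = 8 is yhat = -9.5 + -0.36*8 = -12.3800.
Residual = -21.5 - -12.3800 = -9.1200.

-9.1200


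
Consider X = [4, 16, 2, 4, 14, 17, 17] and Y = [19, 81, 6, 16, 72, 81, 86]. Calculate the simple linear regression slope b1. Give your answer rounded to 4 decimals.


The sample means are xbar = 10.5714 and ybar = 51.5714.
Compute S_xx = 283.7143 and S_xy = 1478.7143.
Slope b1 = S_xy / S_xx = 1478.7143 / 283.7143 = 5.2120.

5.2120


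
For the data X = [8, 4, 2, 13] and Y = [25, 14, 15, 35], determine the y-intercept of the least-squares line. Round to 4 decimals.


Compute b1 = 1.9823 from the OLS formula.
With xbar = 6.7500 and ybar = 22.2500, the intercept is:
b0 = 22.2500 - 1.9823 * 6.7500 = 8.8693.

8.8693


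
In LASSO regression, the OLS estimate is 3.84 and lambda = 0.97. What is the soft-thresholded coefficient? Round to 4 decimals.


|beta_OLS| = 3.84.
lambda = 0.97.
Since |beta| > lambda, coefficient = sign(beta)*(|beta| - lambda) = 2.8700.
Result = 2.8700.

2.8700


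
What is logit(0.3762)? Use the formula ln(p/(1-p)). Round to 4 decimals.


Compute the odds: 0.3762/0.6238 = 0.6031.
Take the natural log: ln(0.6031) = -0.5057.

-0.5057


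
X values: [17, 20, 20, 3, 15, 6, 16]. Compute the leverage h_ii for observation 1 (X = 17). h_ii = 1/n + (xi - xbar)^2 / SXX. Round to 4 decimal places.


Mean of X: xbar = 13.8571.
SXX = 270.8571.
For X = 17: h = 1/7 + (17 - 13.8571)^2/270.8571 = 0.1793.

0.1793


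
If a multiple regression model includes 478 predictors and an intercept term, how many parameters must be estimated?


Total coefficients = number of predictors + 1 (for the intercept).
= 478 + 1 = 479.

479


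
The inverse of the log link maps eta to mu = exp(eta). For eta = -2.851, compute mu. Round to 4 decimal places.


mu = exp(eta) = exp(-2.851).
= 0.0578.

0.0578


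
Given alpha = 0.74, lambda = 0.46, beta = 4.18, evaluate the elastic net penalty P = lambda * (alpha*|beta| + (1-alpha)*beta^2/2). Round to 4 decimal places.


Compute:
L1 = 0.74 * 4.18 = 3.0932.
L2 = 0.26 * 4.18^2 / 2 = 2.2714.
Penalty = 0.46 * (3.0932 + 2.2714) = 2.4677.

2.4677


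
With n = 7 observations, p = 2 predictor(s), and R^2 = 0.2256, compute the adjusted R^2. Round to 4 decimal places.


Adjusted R^2 = 1 - (1 - R^2) * (n-1)/(n-p-1).
(1 - R^2) = 0.7744.
(n-1)/(n-p-1) = 6/4.
(1 - R^2) * (n-1) = 0.7744 * 6 = 4.6464.
Divide by (n-p-1): 4.6464 / 4 = 1.1616.
Adj R^2 = 1 - 1.1616 = -0.1616.

-0.1616


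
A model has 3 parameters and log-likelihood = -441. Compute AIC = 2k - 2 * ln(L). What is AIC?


AIC = 2*3 - 2*(-441).
= 6 + 882 = 888.

888


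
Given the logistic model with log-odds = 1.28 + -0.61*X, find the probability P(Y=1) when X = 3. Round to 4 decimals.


Compute z = 1.28 + (-0.61)(3) = -0.5500.
exp(-z) = 1.7333.
P = 1/(1 + 1.7333) = 0.3659.

0.3659


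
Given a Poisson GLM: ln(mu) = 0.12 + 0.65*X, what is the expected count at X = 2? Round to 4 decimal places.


Compute eta = 0.12 + 0.65 * 2 = 1.4200.
Apply inverse link: mu = e^1.4200 = 4.1371.

4.1371


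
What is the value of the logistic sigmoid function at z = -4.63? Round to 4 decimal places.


Compute exp(4.6300) = 102.5141.
Sigmoid = 1 / (1 + 102.5141) = 1 / 103.5141 = 0.0097.

0.0097


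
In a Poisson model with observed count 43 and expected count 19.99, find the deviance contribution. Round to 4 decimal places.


y/mu = 43/19.99 = 2.151076 (approx.), and ln(43/19.99) = 0.765968.
y * ln(y/mu) = 43 * 0.765968 = 32.936624.
y - mu = 23.01.
D = 2 * (32.936624 - 23.01) = 19.853248, which rounds to 19.8532.

19.8532


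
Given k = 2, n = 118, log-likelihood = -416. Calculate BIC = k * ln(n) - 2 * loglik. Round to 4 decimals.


k * ln(n) = 2 * ln(118) = 2 * 4.770685 = 9.541370.
-2 * loglik = -2 * (-416) = 832.
BIC = 9.541370 + 832 = 841.541370, which rounds to 841.5414.

841.5414


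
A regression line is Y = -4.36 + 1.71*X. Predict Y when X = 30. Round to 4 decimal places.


Predicted value:
Y = -4.36 + (1.71)(30) = -4.36 + 51.3000 = 46.9400.

46.9400


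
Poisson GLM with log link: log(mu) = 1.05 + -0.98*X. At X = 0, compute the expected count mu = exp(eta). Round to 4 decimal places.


Compute eta = 1.05 + -0.98 * 0 = 1.0500.
Apply inverse link: mu = e^1.0500 = 2.8577.

2.8577


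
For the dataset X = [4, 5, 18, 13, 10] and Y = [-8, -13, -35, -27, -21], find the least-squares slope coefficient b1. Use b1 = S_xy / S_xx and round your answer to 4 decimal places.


First compute the means: xbar = 10.0000, ybar = -20.8000.
Then S_xx = sum((xi - xbar)^2) = 134.0000.
S_xy = sum((xi - xbar)(yi - ybar)) = -248.0000.
b1 = S_xy / S_xx = -248.0000 / 134.0000 = -1.8507.

-1.8507


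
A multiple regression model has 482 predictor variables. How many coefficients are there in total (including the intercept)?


Each predictor gets one coefficient, plus one intercept.
Total parameters = 482 + 1 = 483.

483


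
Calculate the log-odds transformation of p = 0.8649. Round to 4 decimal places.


The odds are p/(1-p) = 0.8649 / 0.1351 = 6.4019.
logit(p) = ln(6.4019) = 1.8566.

1.8566


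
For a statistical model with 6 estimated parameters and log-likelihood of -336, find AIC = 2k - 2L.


Compute:
2k = 2*6 = 12.
-2*loglik = -2*(-336) = 672.
AIC = 12 + 672 = 684.

684


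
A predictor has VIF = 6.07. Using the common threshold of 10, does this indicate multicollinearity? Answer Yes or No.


The threshold is 10.
VIF = 6.07 is < 10.
Multicollinearity indication: No.

No


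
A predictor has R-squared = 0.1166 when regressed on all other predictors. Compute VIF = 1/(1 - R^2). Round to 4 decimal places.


VIF = 1 / (1 - 0.1166).
= 1 / 0.8834 = 1.1320.

1.1320


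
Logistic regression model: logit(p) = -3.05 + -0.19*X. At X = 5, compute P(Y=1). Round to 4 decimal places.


z = -3.05 + -0.19 * 5 = -4.0000.
Sigmoid: P = 1 / (1 + exp(4.0000)) = 0.0180.

0.0180


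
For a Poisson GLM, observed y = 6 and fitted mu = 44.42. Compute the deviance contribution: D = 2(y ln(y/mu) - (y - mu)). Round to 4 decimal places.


First: ln(6/44.42) = -2.001930.
Then: 6 * -2.001930 = -12.011580.
y - mu = 6 - 44.42 = -38.42.
D = 2(-12.011580 - -38.42) = 52.816840, which rounds to 52.8168.

52.8168


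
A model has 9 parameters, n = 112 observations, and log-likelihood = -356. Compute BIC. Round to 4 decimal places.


Compute k*ln(n) = 9*ln(112) = 9*4.718499 = 42.466491.
Then -2*loglik = 712.
BIC = 42.466491 + 712 = 754.466491, which rounds to 754.4665.

754.4665


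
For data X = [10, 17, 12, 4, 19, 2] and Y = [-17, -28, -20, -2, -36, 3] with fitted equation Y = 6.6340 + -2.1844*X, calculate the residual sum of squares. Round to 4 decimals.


For each point, residual = actual - predicted.
Residuals: [-1.7900, 2.5008, -0.4212, 0.1036, -1.1304, 0.7348].
Sum of squared residuals = 11.4640.

11.4640


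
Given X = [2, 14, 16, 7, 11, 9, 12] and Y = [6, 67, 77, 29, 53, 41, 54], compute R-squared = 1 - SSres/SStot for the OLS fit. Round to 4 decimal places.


After computing the OLS fit (b0=-5.0852, b1=5.1070):
SSres = 12.5022, SStot = 3425.4286.
R^2 = 1 - 12.5022/3425.4286 = 0.9964.

0.9964


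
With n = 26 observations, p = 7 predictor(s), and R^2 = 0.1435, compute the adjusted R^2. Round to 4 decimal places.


Plug in: Adj R^2 = 1 - (1 - 0.1435) * 25/18.
= 1 - 0.8565 * 25/18
= 1 - 21.4125 / 18
= 1 - 1.1896 = -0.1896.

-0.1896


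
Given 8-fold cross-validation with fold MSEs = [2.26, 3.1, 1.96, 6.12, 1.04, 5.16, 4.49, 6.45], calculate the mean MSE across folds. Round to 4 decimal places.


Add all fold MSEs: 30.5800.
Divide by k = 8: 30.5800/8 = 3.8225.

3.8225


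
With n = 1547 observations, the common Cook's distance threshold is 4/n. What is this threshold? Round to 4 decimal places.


Cook's distance cutoff = 4/n = 4/1547.
= 0.0026.

0.0026


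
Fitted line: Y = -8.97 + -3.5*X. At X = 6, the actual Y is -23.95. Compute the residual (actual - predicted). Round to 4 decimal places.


Predicted = -8.97 + -3.5 * 6 = -29.9700.
Residual = -23.95 - -29.9700 = 6.0200.

6.0200


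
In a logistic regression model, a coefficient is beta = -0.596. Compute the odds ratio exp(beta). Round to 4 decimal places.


The odds ratio is computed as:
OR = e^(-0.596) = 0.5510.

0.5510


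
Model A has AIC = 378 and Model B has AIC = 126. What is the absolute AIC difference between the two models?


Absolute difference = |378 - 126| = 252.
The model with lower AIC (B) is preferred.

252


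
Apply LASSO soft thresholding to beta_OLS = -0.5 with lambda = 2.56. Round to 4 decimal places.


Check: |-0.5| = 0.5 vs lambda = 2.56.
Since |beta| <= lambda, the coefficient is set to 0.
Soft-thresholded coefficient = 0.0000.

0.0000


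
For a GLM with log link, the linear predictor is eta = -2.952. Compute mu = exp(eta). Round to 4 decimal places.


mu = exp(eta) = exp(-2.952).
= 0.0522.

0.0522


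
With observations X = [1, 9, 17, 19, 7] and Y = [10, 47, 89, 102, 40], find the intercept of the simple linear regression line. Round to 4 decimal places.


Compute b1 = 5.0693 from the OLS formula.
With xbar = 10.6000 and ybar = 57.6000, the intercept is:
b0 = 57.6000 - 5.0693 * 10.6000 = 3.8650.

3.8650


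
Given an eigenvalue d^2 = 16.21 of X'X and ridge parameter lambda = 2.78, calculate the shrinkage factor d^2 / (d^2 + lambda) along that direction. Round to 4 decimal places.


Compute the denominator: 16.21 + 2.78 = 18.9900.
Shrinkage factor = 16.21 / 18.9900 = 0.8536.

0.8536


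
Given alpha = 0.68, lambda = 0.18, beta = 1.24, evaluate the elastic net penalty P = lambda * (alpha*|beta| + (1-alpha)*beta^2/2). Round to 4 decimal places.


alpha * |beta| = 0.68 * 1.24 = 0.8432.
(1-alpha) * beta^2/2 = 0.32 * 1.5376/2 = 0.2460.
Total = 0.18 * (0.8432 + 0.2460) = 0.1961.

0.1961


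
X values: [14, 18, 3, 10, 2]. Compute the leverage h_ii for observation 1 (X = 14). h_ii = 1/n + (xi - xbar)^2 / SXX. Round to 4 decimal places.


Compute xbar = 9.4000 with n = 5 observations.
SXX = 191.2000.
Leverage = 1/5 + (14 - 9.4000)^2/191.2000 = 0.3107.

0.3107


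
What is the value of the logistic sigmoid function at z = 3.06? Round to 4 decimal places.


First, exp(-3.0600) = 0.0469.
Then sigma(z) = 1/(1 + 0.0469) = 0.9552.

0.9552


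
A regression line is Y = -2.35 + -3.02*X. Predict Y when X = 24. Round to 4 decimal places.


Predicted value:
Y = -2.35 + (-3.02)(24) = -2.35 + -72.4800 = -74.8300.

-74.8300


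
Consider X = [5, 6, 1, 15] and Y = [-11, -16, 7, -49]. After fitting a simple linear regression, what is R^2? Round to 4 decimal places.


The fitted line is Y = 9.3795 + -3.9451*X.
SSres = 6.4344, SStot = 1636.7500.
R^2 = 1 - SSres/SStot = 0.9961.

0.9961


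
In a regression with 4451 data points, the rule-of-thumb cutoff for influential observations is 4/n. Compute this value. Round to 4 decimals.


Cook's distance cutoff = 4/n = 4/4451.
= 0.0009.

0.0009


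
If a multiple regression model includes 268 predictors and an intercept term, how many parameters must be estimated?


Including the intercept, the model has 268 predictor coefficients + 1 intercept.
Total = 269.

269


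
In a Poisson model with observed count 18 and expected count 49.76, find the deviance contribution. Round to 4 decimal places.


y/mu = 18/49.76 = 0.361736 (approx.), and ln(18/49.76) = -1.016840.
y * ln(y/mu) = 18 * -1.016840 = -18.303120.
y - mu = -31.76.
D = 2 * (-18.303120 - -31.76) = 26.913760, which rounds to 26.9138.

26.9138


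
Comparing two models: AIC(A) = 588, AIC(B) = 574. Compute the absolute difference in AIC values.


|AIC_A - AIC_B| = |588 - 574| = 14.
Model B is preferred (lower AIC).

14


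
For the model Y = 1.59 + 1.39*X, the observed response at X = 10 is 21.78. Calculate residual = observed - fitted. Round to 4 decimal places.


Predicted = 1.59 + 1.39 * 10 = 15.4900.
Residual = 21.78 - 15.4900 = 6.2900.

6.2900


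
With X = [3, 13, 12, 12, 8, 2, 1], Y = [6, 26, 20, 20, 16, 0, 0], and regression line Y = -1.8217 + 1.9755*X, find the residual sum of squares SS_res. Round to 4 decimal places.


Compute predicted values, then residuals = yi - yhat_i.
Residuals: [1.8952, 2.1402, -1.8843, -1.8843, 2.0177, -2.1293, -0.1538].
SSres = sum(residual^2) = 23.9021.

23.9021


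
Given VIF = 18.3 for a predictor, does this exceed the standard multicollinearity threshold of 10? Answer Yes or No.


Check: VIF = 18.3 vs threshold = 10.
Since 18.3 >= 10, the answer is Yes.

Yes


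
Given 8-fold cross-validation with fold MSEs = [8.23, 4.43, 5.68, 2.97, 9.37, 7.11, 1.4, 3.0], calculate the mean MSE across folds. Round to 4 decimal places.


Total MSE across folds = 42.1900.
CV-MSE = 42.1900/8 = 5.2738.

5.2738


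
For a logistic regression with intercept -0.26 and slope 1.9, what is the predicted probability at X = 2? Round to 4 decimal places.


Linear predictor: z = -0.26 + 1.9 * 2 = 3.5400.
P = 1/(1 + exp(-3.5400)) = 1/(1 + 0.0290) = 0.9718.

0.9718


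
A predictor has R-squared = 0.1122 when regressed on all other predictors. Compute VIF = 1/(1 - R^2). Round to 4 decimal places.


VIF = 1 / (1 - 0.1122).
= 1 / 0.8878 = 1.1264.

1.1264


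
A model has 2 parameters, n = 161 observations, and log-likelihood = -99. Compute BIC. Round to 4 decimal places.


Compute k*ln(n) = 2*ln(161) = 2*5.081404 = 10.162808.
Then -2*loglik = 198.
BIC = 10.162808 + 198 = 208.162808, which rounds to 208.1628.

208.1628


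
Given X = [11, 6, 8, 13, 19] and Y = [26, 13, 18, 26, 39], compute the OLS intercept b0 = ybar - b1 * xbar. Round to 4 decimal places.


Compute b1 = 1.9387 from the OLS formula.
With xbar = 11.4000 and ybar = 24.4000, the intercept is:
b0 = 24.4000 - 1.9387 * 11.4000 = 2.2984.

2.2984


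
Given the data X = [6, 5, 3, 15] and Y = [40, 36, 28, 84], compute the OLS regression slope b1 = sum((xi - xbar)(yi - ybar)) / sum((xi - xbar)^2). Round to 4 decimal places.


First compute the means: xbar = 7.2500, ybar = 47.0000.
Then S_xx = sum((xi - xbar)^2) = 84.7500.
S_xy = sum((xi - xbar)(yi - ybar)) = 401.0000.
b1 = S_xy / S_xx = 401.0000 / 84.7500 = 4.7316.

4.7316


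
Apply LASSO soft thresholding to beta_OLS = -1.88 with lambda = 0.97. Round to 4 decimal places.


|beta_OLS| = 1.88.
lambda = 0.97.
Since |beta| > lambda, coefficient = sign(beta)*(|beta| - lambda) = -0.9100.
Result = -0.9100.

-0.9100


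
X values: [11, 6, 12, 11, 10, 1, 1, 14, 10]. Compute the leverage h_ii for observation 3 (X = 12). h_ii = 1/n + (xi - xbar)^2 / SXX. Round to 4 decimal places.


Mean of X: xbar = 8.4444.
SXX = 178.2222.
For X = 12: h = 1/9 + (12 - 8.4444)^2/178.2222 = 0.1820.

0.1820


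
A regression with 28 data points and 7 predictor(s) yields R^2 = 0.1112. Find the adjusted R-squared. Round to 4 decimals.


Adjusted R^2 = 1 - (1 - R^2) * (n-1)/(n-p-1).
(1 - R^2) = 0.8888.
(n-1)/(n-p-1) = 27/20.
(1 - R^2) * (n-1) = 0.8888 * 27 = 23.9976.
Divide by (n-p-1): 23.9976 / 20 = 1.1999.
Adj R^2 = 1 - 1.1999 = -0.1999.

-0.1999


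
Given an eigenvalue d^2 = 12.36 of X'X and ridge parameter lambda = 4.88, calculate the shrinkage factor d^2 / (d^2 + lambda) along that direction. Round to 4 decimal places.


Compute the denominator: 12.36 + 4.88 = 17.2400.
Shrinkage factor = 12.36 / 17.2400 = 0.7169.

0.7169


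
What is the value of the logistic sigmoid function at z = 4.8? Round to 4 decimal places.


exp(-4.8000) = 0.0082.
1 + exp(-z) = 1.0082.
sigmoid = 1/1.0082 = 0.9918.

0.9918


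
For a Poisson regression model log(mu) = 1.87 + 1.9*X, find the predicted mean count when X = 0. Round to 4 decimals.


Linear predictor: eta = 1.87 + (1.9)(0) = 1.8700.
Expected count: mu = exp(1.8700) = 6.4883.

6.4883


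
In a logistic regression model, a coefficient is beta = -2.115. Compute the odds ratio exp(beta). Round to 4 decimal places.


The odds ratio is computed as:
OR = e^(-2.115) = 0.1206.

0.1206


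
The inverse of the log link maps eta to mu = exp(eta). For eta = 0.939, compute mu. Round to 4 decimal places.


The inverse log link gives:
mu = exp(0.939) = 2.5574.

2.5574


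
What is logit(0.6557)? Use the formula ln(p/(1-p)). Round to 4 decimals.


The odds are p/(1-p) = 0.6557 / 0.3443 = 1.9044.
logit(p) = ln(1.9044) = 0.6442.

0.6442


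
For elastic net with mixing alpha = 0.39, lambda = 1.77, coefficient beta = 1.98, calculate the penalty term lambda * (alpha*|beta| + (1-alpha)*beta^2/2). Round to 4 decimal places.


L1 component = 0.39 * |1.98| = 0.7722.
L2 component = 0.61 * 1.98^2 / 2 = 1.1957.
Penalty = 1.77 * (0.7722 + 1.1957) = 1.77 * 1.9679 = 3.4832.

3.4832


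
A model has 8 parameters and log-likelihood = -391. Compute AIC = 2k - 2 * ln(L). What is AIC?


Compute:
2k = 2*8 = 16.
-2*loglik = -2*(-391) = 782.
AIC = 16 + 782 = 798.

798


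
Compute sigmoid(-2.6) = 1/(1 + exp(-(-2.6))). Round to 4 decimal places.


exp(2.6000) = 13.4637.
1 + exp(-z) = 14.4637.
sigmoid = 1/14.4637 = 0.0691.

0.0691


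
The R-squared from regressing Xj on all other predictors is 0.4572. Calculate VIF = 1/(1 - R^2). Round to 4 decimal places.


Denominator: 1 - 0.4572 = 0.5428.
VIF = 1 / 0.5428 = 1.8423.

1.8423


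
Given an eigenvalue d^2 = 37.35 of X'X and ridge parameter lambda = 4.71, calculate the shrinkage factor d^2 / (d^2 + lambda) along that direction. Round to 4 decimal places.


d^2 + lambda = 37.35 + 4.71 = 42.0600.
Shrinkage factor = 37.35/42.0600 = 0.8880.

0.8880


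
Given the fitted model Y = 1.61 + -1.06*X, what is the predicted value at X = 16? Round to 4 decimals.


Predicted value:
Y = 1.61 + (-1.06)(16) = 1.61 + -16.9600 = -15.3500.

-15.3500


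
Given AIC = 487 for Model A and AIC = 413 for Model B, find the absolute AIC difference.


|AIC_A - AIC_B| = |487 - 413| = 74.
Model B is preferred (lower AIC).

74


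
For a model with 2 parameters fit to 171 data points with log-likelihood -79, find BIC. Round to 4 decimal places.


ln(171) = 5.141664.
k * ln(n) = 2 * 5.141664 = 10.283328.
-2L = 158.
BIC = 10.283328 + 158 = 168.283328, which rounds to 168.2833.

168.2833


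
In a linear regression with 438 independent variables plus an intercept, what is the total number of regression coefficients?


Each predictor gets one coefficient, plus one intercept.
Total parameters = 438 + 1 = 439.

439


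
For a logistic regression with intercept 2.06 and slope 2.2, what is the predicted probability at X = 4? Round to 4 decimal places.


z = 2.06 + 2.2 * 4 = 10.8600.
Sigmoid: P = 1 / (1 + exp(-10.8600)) = 1.0000.

1.0000


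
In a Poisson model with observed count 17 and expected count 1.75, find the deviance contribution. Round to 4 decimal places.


Compute y*ln(y/mu) = 17*ln(17/1.75) = 17*2.273598 = 38.651166.
y - mu = 15.25.
D = 2*(38.651166 - (15.25)) = 46.802332, which rounds to 46.8023.

46.8023


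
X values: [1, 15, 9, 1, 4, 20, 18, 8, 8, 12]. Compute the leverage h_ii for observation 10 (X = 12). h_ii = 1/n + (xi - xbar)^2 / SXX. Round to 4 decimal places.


n = 10, xbar = 9.6000.
SXX = sum((xi - xbar)^2) = 398.4000.
h = 1/10 + (12 - 9.6000)^2 / 398.4000 = 0.1145.

0.1145


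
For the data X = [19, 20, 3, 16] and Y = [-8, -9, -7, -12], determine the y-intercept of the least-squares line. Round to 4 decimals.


The slope is b1 = -0.1243.
Sample means are xbar = 14.5000 and ybar = -9.0000.
Intercept: b0 = -9.0000 - (-0.1243)(14.5000) = -7.1973.

-7.1973


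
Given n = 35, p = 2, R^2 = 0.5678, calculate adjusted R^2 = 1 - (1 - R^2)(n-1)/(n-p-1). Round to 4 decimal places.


Plug in: Adj R^2 = 1 - (1 - 0.5678) * 34/32.
= 1 - 0.4322 * 34/32
= 1 - 14.6948 / 32
= 1 - 0.4592 = 0.5408.

0.5408


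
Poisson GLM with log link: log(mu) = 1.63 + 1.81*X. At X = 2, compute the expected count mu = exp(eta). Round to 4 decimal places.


eta = 1.63 + 1.81 * 2 = 5.2500.
mu = exp(5.2500) = 190.5663.

190.5663


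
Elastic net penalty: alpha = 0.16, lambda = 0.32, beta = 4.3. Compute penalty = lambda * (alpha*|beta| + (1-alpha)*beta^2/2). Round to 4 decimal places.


L1 component = 0.16 * |4.3| = 0.6880.
L2 component = 0.84 * 4.3^2 / 2 = 7.7658.
Penalty = 0.32 * (0.6880 + 7.7658) = 0.32 * 8.4538 = 2.7052.

2.7052


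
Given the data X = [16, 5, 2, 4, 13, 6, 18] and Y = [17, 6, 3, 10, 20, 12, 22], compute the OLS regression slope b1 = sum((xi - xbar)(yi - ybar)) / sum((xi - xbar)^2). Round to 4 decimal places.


Calculate xbar = 9.1429, ybar = 12.8571.
S_xx = 244.8571, S_xy = 253.1429.
Using b1 = S_xy / S_xx = 253.1429 / 244.8571, we get b1 = 1.0338.

1.0338


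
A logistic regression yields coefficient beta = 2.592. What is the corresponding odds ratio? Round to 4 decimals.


Odds ratio = exp(beta) = exp(2.592).
= 13.3565.

13.3565


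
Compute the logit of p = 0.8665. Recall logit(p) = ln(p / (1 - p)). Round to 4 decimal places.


The odds are p/(1-p) = 0.8665 / 0.1335 = 6.4906.
logit(p) = ln(6.4906) = 1.8704.

1.8704


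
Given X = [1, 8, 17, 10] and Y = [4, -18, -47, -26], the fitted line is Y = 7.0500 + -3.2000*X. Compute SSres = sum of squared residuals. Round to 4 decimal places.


For each point, residual = actual - predicted.
Residuals: [0.1500, 0.5500, 0.3500, -1.0500].
Sum of squared residuals = 1.5500.

1.5500


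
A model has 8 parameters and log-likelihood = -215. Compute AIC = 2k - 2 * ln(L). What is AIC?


Compute:
2k = 2*8 = 16.
-2*loglik = -2*(-215) = 430.
AIC = 16 + 430 = 446.

446


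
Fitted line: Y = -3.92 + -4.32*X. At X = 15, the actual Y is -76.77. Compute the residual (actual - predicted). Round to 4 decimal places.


Fitted value at X = 15 is yhat = -3.92 + -4.32*15 = -68.7200.
Residual = -76.77 - -68.7200 = -8.0500.

-8.0500


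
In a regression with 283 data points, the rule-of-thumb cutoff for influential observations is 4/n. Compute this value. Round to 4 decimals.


Using the rule of thumb:
Threshold = 4 / 283 = 0.0141.

0.0141


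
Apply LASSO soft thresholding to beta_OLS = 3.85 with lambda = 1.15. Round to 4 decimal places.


Absolute value: |3.85| = 3.85.
Compare to lambda = 1.15.
Since |beta| > lambda, coefficient = sign(beta)*(|beta| - lambda) = 2.7000.

2.7000


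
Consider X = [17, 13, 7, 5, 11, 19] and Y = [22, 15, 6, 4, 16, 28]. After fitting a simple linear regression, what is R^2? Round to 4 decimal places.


After computing the OLS fit (b0=-4.5933, b1=1.6467):
SSres = 14.1067, SStot = 420.8333.
R^2 = 1 - 14.1067/420.8333 = 0.9665.

0.9665


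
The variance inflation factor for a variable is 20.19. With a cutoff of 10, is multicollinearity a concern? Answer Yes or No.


Compare VIF = 20.19 to the threshold of 10.
20.19 >= 10, so the answer is Yes.

Yes


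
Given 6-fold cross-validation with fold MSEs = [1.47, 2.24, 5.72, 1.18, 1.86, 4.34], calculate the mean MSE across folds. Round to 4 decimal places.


Sum of fold MSEs = 16.8100.
Average = 16.8100 / 6 = 2.8017.

2.8017


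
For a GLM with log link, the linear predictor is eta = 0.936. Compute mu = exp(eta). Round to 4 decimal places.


The inverse log link gives:
mu = exp(0.936) = 2.5498.

2.5498


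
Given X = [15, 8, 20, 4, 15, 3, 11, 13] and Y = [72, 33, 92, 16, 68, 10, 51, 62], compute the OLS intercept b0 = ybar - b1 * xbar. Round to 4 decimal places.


Compute b1 = 4.9001 from the OLS formula.
With xbar = 11.1250 and ybar = 50.5000, the intercept is:
b0 = 50.5000 - 4.9001 * 11.1250 = -4.0131.

-4.0131


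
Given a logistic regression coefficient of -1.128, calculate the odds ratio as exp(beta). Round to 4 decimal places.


Odds ratio = exp(beta) = exp(-1.128).
= 0.3237.

0.3237


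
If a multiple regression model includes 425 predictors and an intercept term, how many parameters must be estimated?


Each predictor gets one coefficient, plus one intercept.
Total parameters = 425 + 1 = 426.

426


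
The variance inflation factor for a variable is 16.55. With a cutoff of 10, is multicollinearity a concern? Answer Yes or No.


Compare VIF = 16.55 to the threshold of 10.
16.55 >= 10, so the answer is Yes.

Yes


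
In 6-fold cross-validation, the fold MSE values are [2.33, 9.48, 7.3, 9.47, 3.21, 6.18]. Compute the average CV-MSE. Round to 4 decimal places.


Sum of fold MSEs = 37.9700.
Average = 37.9700 / 6 = 6.3283.

6.3283


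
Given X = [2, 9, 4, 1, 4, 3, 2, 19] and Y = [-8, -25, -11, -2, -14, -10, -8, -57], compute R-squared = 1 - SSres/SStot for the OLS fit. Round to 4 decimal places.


After computing the OLS fit (b0=-0.8260, b1=-2.9180):
SSres = 16.1940, SStot = 2144.8750.
R^2 = 1 - 16.1940/2144.8750 = 0.9924.

0.9924


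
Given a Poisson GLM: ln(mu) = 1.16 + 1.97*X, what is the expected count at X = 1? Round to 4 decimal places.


Compute eta = 1.16 + 1.97 * 1 = 3.1300.
Apply inverse link: mu = e^3.1300 = 22.8740.

22.8740


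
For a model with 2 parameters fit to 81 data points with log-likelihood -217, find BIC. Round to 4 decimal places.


Compute k*ln(n) = 2*ln(81) = 2*4.394449 = 8.788898.
Then -2*loglik = 434.
BIC = 8.788898 + 434 = 442.788898, which rounds to 442.7889.

442.7889


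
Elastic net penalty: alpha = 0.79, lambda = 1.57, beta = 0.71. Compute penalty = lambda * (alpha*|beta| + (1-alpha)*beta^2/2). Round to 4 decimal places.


alpha * |beta| = 0.79 * 0.71 = 0.5609.
(1-alpha) * beta^2/2 = 0.21 * 0.5041/2 = 0.0529.
Total = 1.57 * (0.5609 + 0.0529) = 0.9637.

0.9637


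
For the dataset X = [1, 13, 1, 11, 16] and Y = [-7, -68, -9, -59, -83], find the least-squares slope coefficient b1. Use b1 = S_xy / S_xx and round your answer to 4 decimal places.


The sample means are xbar = 8.4000 and ybar = -45.2000.
Compute S_xx = 195.2000 and S_xy = -978.6000.
Slope b1 = S_xy / S_xx = -978.6000 / 195.2000 = -5.0133.

-5.0133


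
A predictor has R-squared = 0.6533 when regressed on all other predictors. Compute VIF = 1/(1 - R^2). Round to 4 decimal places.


VIF = 1 / (1 - 0.6533).
= 1 / 0.3467 = 2.8843.

2.8843


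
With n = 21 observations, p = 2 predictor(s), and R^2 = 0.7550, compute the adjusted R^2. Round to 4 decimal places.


Using the formula:
(1 - 0.7550) = 0.2450.
Multiply by 20/18: 0.2450 * 20 = 4.9000, then 4.9000 / 18 = 0.2722.
Adj R^2 = 1 - 0.2722 = 0.7278.

0.7278


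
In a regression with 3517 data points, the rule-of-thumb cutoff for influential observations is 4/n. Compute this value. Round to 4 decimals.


Using the rule of thumb:
Threshold = 4 / 3517 = 0.0011.

0.0011


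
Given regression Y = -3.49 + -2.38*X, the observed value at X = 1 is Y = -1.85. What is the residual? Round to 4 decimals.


Predicted = -3.49 + -2.38 * 1 = -5.8700.
Residual = -1.85 - -5.8700 = 4.0200.

4.0200


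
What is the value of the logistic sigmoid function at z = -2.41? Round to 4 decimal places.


Compute exp(2.4100) = 11.1340.
Sigmoid = 1 / (1 + 11.1340) = 1 / 12.1340 = 0.0824.

0.0824


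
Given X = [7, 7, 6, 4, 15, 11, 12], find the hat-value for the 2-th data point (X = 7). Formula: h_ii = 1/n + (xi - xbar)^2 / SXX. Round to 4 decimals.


n = 7, xbar = 8.8571.
SXX = sum((xi - xbar)^2) = 90.8571.
h = 1/7 + (7 - 8.8571)^2 / 90.8571 = 0.1808.

0.1808


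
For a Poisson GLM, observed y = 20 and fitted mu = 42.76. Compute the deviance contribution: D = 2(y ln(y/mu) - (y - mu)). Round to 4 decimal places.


First: ln(20/42.76) = -0.759871.
Then: 20 * -0.759871 = -15.197420.
y - mu = 20 - 42.76 = -22.76.
D = 2(-15.197420 - -22.76) = 15.125160, which rounds to 15.1252.

15.1252


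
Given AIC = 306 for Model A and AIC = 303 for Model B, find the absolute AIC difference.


|AIC_A - AIC_B| = |306 - 303| = 3.
Model B is preferred (lower AIC).

3


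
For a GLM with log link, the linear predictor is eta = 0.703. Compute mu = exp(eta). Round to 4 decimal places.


The inverse log link gives:
mu = exp(0.703) = 2.0198.

2.0198


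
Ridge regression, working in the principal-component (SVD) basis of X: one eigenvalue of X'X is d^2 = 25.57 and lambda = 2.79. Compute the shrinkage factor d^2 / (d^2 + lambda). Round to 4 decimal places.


d^2 + lambda = 25.57 + 2.79 = 28.3600.
Shrinkage factor = 25.57/28.3600 = 0.9016.

0.9016


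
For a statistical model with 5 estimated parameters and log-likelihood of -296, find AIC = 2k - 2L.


AIC = 2*5 - 2*(-296).
= 10 + 592 = 602.

602


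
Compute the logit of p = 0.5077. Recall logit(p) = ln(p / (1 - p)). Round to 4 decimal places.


1 - p = 0.4923.
p/(1-p) = 1.0313.
logit = ln(1.0313) = 0.0308.

0.0308


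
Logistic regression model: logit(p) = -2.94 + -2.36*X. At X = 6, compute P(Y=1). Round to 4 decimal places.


Linear predictor: z = -2.94 + -2.36 * 6 = -17.1000.
P = 1/(1 + exp(17.1000)) = 1/(1 + 26695351.3107) = 0.0000.

0.0000


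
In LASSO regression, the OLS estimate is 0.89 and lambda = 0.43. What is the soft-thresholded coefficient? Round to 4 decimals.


Absolute value: |0.89| = 0.89.
Compare to lambda = 0.43.
Since |beta| > lambda, coefficient = sign(beta)*(|beta| - lambda) = 0.4600.

0.4600


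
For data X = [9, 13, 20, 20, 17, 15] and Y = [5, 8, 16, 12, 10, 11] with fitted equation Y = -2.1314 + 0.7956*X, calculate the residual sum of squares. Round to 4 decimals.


Predicted values from Y = -2.1314 + 0.7956*X.
Residuals: [-0.0290, -0.2114, 2.2194, -1.7806, -1.3938, 1.1974].
SSres = 11.5182.

11.5182


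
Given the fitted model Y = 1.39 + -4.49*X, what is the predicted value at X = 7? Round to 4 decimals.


Plug X = 7 into Y = 1.39 + -4.49*X:
Y = 1.39 + -31.4300 = -30.0400.

-30.0400


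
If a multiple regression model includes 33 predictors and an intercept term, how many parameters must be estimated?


Total coefficients = number of predictors + 1 (for the intercept).
= 33 + 1 = 34.

34


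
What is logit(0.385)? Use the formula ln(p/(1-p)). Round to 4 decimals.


1 - p = 0.615.
p/(1-p) = 0.6260.
logit = ln(0.6260) = -0.4684.

-0.4684


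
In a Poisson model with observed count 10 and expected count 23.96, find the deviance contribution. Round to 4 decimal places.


Compute y*ln(y/mu) = 10*ln(10/23.96) = 10*-0.873801 = -8.738010.
y - mu = -13.96.
D = 2*(-8.738010 - (-13.96)) = 10.443980, which rounds to 10.4440.

10.4440


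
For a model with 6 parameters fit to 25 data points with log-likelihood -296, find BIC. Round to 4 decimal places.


k * ln(n) = 6 * ln(25) = 6 * 3.218876 = 19.313256.
-2 * loglik = -2 * (-296) = 592.
BIC = 19.313256 + 592 = 611.313256, which rounds to 611.3133.

611.3133


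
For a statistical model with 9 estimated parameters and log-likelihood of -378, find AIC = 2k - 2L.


AIC = 2*9 - 2*(-378).
= 18 + 756 = 774.

774


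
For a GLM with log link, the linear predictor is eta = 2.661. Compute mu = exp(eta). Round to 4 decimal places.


The inverse log link gives:
mu = exp(2.661) = 14.3106.

14.3106


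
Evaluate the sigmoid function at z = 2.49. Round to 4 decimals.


First, exp(-2.4900) = 0.0829.
Then sigma(z) = 1/(1 + 0.0829) = 0.9234.

0.9234


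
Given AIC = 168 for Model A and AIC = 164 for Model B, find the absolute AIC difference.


Compute |168 - 164| = 4.
Model B has the smaller AIC.

4


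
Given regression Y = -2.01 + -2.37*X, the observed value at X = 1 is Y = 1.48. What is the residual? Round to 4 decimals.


Predicted = -2.01 + -2.37 * 1 = -4.3800.
Residual = 1.48 - -4.3800 = 5.8600.

5.8600


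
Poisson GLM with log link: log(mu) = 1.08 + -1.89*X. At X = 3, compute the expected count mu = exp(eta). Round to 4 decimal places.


Compute eta = 1.08 + -1.89 * 3 = -4.5900.
Apply inverse link: mu = e^-4.5900 = 0.0102.

0.0102


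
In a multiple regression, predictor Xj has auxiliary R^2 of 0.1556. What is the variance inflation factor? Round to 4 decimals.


VIF = 1 / (1 - 0.1556).
= 1 / 0.8444 = 1.1843.

1.1843


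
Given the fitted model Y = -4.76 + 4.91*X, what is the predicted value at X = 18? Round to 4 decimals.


Substitute X = 18 into the equation:
Y = -4.76 + 4.91 * 18 = -4.76 + 88.3800 = 83.6200.

83.6200


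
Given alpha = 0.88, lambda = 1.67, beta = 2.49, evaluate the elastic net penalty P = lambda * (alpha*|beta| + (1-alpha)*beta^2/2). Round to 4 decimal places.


Compute:
L1 = 0.88 * 2.49 = 2.1912.
L2 = 0.12 * 2.49^2 / 2 = 0.3720.
Penalty = 1.67 * (2.1912 + 0.3720) = 4.2806.

4.2806


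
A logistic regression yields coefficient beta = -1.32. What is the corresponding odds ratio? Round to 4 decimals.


The odds ratio is computed as:
OR = e^(-1.32) = 0.2671.

0.2671


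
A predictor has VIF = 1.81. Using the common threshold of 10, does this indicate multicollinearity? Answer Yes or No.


Check: VIF = 1.81 vs threshold = 10.
Since 1.81 < 10, the answer is No.

No


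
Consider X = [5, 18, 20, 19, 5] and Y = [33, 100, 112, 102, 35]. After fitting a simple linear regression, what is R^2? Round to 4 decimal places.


The fitted line is Y = 8.6543 + 5.0556*X.
SSres = 14.4654, SStot = 6077.2000.
R^2 = 1 - SSres/SStot = 0.9976.

0.9976


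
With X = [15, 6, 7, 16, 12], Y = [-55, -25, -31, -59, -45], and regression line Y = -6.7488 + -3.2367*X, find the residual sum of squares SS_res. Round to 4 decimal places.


Compute predicted values, then residuals = yi - yhat_i.
Residuals: [0.2993, 1.1690, -1.5943, -0.4640, 0.5892].
SSres = sum(residual^2) = 4.5604.

4.5604


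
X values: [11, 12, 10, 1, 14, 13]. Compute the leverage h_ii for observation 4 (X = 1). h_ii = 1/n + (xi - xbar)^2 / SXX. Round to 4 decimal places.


n = 6, xbar = 10.1667.
SXX = sum((xi - xbar)^2) = 110.8333.
h = 1/6 + (1 - 10.1667)^2 / 110.8333 = 0.9248.

0.9248


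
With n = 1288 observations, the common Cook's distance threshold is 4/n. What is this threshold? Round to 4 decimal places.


Using the rule of thumb:
Threshold = 4 / 1288 = 0.0031.

0.0031


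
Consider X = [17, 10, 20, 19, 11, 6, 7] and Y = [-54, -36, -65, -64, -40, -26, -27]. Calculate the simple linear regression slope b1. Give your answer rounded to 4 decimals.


The sample means are xbar = 12.8571 and ybar = -44.5714.
Compute S_xx = 198.8571 and S_xy = -567.5714.
Slope b1 = S_xy / S_xx = -567.5714 / 198.8571 = -2.8542.

-2.8542


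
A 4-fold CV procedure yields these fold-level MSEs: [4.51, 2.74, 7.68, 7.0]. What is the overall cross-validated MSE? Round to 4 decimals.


Add all fold MSEs: 21.9300.
Divide by k = 4: 21.9300/4 = 5.4825.

5.4825


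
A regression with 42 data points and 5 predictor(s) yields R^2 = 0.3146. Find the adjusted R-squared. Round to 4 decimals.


Adjusted R^2 = 1 - (1 - R^2) * (n-1)/(n-p-1).
(1 - R^2) = 0.6854.
(n-1)/(n-p-1) = 41/36.
(1 - R^2) * (n-1) = 0.6854 * 41 = 28.1014.
Divide by (n-p-1): 28.1014 / 36 = 0.7806.
Adj R^2 = 1 - 0.7806 = 0.2194.

0.2194


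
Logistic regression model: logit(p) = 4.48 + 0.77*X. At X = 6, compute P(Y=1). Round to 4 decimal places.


Linear predictor: z = 4.48 + 0.77 * 6 = 9.1000.
P = 1/(1 + exp(-9.1000)) = 1/(1 + 0.0001) = 0.9999.

0.9999


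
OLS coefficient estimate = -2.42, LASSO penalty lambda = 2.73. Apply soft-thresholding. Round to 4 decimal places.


Check: |-2.42| = 2.42 vs lambda = 2.73.
Since |beta| <= lambda, the coefficient is set to 0.
Soft-thresholded coefficient = 0.0000.

0.0000


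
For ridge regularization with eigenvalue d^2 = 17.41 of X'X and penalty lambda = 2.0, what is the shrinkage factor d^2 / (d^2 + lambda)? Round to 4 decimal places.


d^2 + lambda = 17.41 + 2.0 = 19.4100.
Shrinkage factor = 17.41/19.4100 = 0.8970.

0.8970


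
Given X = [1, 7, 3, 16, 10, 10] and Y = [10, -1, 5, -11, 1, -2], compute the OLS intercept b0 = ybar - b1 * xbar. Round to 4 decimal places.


Compute b1 = -1.2509 from the OLS formula.
With xbar = 7.8333 and ybar = 0.3333, the intercept is:
b0 = 0.3333 - -1.2509 * 7.8333 = 10.1317.

10.1317


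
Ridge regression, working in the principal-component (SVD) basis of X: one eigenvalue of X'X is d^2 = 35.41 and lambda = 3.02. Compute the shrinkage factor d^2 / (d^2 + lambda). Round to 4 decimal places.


d^2 + lambda = 35.41 + 3.02 = 38.4300.
Shrinkage factor = 35.41/38.4300 = 0.9214.

0.9214


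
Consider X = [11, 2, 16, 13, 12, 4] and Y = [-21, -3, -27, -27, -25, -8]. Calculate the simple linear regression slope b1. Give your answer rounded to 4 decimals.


The sample means are xbar = 9.6667 and ybar = -18.5000.
Compute S_xx = 149.3333 and S_xy = -279.0000.
Slope b1 = S_xy / S_xx = -279.0000 / 149.3333 = -1.8683.

-1.8683


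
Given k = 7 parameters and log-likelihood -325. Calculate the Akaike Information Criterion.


AIC = 2k - 2*loglik = 2(7) - 2(-325).
= 14 + 650 = 664.

664


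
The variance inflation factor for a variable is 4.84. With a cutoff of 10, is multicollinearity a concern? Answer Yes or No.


Check: VIF = 4.84 vs threshold = 10.
Since 4.84 < 10, the answer is No.

No


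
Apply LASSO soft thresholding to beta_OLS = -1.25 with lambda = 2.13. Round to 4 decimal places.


Absolute value: |-1.25| = 1.25.
Compare to lambda = 2.13.
Since |beta| <= lambda, the coefficient is set to 0.

0.0000


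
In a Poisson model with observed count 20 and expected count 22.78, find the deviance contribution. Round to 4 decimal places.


First: ln(20/22.78) = -0.130151.
Then: 20 * -0.130151 = -2.603020.
y - mu = 20 - 22.78 = -2.78.
D = 2(-2.603020 - -2.78) = 0.353960, which rounds to 0.3540.

0.3540


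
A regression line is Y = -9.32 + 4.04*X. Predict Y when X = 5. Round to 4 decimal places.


Plug X = 5 into Y = -9.32 + 4.04*X:
Y = -9.32 + 20.2000 = 10.8800.

10.8800


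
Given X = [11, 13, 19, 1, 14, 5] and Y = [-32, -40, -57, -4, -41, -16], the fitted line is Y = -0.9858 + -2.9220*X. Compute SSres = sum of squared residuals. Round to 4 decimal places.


Compute predicted values, then residuals = yi - yhat_i.
Residuals: [1.1278, -1.0282, -0.4962, -0.0922, 0.8938, -0.4042].
SSres = sum(residual^2) = 3.5461.

3.5461


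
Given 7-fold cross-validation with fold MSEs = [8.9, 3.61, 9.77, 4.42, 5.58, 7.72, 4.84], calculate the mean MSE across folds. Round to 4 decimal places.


Add all fold MSEs: 44.8400.
Divide by k = 7: 44.8400/7 = 6.4057.

6.4057


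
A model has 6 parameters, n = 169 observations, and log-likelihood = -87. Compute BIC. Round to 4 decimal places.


Compute k*ln(n) = 6*ln(169) = 6*5.129899 = 30.779394.
Then -2*loglik = 174.
BIC = 30.779394 + 174 = 204.779394, which rounds to 204.7794.

204.7794


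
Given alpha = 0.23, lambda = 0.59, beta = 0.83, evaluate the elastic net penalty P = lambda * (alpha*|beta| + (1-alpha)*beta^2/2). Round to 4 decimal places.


L1 component = 0.23 * |0.83| = 0.1909.
L2 component = 0.77 * 0.83^2 / 2 = 0.2652.
Penalty = 0.59 * (0.1909 + 0.2652) = 0.59 * 0.4561 = 0.2691.

0.2691


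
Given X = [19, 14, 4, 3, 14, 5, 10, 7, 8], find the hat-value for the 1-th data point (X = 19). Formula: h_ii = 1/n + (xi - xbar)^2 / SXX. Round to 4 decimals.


Mean of X: xbar = 9.3333.
SXX = 232.0000.
For X = 19: h = 1/9 + (19 - 9.3333)^2/232.0000 = 0.5139.

0.5139


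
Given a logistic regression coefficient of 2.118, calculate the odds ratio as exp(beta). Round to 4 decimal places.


The odds ratio is computed as:
OR = e^(2.118) = 8.3145.

8.3145


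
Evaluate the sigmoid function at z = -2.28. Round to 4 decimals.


exp(2.2800) = 9.7767.
1 + exp(-z) = 10.7767.
sigmoid = 1/10.7767 = 0.0928.

0.0928


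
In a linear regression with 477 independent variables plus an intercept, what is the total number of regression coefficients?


Total coefficients = number of predictors + 1 (for the intercept).
= 477 + 1 = 478.

478
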